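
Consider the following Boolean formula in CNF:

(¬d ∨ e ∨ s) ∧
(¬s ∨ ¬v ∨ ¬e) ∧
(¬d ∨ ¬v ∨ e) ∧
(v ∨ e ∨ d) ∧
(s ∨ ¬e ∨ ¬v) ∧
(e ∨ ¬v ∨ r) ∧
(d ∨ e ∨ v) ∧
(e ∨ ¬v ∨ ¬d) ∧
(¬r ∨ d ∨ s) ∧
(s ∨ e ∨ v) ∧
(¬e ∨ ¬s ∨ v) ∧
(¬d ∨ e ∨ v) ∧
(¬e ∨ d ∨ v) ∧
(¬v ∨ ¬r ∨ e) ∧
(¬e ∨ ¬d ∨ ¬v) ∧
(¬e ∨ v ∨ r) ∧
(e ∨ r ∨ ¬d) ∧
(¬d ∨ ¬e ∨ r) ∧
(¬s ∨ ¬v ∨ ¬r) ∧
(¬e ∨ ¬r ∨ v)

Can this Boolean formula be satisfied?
No

No, the formula is not satisfiable.

No assignment of truth values to the variables can make all 20 clauses true simultaneously.

The formula is UNSAT (unsatisfiable).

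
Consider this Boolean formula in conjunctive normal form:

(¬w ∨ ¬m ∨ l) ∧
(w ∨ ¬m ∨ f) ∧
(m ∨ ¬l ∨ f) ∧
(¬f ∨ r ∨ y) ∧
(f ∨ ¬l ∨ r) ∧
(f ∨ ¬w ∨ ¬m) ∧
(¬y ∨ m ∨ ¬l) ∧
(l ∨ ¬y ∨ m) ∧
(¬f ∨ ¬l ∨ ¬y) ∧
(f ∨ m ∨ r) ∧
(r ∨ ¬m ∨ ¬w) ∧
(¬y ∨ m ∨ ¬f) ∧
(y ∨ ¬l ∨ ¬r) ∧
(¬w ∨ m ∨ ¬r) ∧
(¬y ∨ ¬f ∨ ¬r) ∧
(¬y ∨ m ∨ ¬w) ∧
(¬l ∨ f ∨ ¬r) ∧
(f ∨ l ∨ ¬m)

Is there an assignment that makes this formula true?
Yes

Yes, the formula is satisfiable.

One satisfying assignment is: r=True, l=False, f=False, y=False, w=False, m=False

Verification: With this assignment, all 18 clauses evaluate to true.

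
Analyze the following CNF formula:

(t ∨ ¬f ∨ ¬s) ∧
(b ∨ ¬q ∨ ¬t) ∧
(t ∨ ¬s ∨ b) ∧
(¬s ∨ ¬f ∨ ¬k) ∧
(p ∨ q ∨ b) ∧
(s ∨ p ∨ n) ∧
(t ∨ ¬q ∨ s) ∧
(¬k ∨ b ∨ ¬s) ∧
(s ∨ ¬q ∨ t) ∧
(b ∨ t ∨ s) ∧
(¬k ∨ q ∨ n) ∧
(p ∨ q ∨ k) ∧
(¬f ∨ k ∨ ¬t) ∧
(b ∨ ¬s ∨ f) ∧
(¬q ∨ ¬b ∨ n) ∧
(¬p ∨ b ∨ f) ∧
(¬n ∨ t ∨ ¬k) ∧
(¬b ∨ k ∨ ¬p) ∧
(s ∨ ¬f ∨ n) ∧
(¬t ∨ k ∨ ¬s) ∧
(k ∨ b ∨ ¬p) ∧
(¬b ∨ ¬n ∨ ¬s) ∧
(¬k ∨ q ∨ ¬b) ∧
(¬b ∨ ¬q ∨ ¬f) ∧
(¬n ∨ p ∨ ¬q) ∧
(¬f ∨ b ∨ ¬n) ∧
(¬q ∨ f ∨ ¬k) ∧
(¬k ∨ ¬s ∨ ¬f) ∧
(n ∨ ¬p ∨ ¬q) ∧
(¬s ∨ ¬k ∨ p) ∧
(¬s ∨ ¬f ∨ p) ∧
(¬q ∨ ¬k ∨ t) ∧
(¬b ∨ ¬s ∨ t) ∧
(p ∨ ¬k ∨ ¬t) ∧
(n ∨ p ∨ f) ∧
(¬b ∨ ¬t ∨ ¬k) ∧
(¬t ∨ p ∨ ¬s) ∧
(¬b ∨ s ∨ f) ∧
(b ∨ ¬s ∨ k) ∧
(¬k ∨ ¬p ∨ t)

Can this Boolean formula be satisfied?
No

No, the formula is not satisfiable.

No assignment of truth values to the variables can make all 40 clauses true simultaneously.

The formula is UNSAT (unsatisfiable).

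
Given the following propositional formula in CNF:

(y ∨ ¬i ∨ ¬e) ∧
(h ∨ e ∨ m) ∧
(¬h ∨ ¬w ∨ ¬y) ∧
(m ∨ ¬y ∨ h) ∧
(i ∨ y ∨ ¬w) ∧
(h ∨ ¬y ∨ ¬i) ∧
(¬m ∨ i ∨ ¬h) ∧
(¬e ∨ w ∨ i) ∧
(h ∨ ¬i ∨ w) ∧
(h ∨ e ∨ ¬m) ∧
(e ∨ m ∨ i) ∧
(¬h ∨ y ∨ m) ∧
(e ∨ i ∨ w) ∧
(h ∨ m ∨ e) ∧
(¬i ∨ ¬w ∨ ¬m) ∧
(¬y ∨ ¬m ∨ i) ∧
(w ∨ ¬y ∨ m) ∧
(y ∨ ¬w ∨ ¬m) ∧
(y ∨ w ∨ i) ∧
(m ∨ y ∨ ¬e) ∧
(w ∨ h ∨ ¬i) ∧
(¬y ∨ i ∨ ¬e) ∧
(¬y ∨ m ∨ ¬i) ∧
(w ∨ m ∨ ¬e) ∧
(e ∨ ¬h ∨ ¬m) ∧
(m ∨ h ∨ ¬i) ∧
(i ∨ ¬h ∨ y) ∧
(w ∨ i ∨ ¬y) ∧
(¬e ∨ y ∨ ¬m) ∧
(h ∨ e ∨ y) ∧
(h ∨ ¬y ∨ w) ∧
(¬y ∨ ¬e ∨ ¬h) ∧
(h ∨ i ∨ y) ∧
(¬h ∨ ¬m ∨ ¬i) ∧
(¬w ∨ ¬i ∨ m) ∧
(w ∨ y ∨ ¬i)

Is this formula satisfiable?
No

No, the formula is not satisfiable.

No assignment of truth values to the variables can make all 36 clauses true simultaneously.

The formula is UNSAT (unsatisfiable).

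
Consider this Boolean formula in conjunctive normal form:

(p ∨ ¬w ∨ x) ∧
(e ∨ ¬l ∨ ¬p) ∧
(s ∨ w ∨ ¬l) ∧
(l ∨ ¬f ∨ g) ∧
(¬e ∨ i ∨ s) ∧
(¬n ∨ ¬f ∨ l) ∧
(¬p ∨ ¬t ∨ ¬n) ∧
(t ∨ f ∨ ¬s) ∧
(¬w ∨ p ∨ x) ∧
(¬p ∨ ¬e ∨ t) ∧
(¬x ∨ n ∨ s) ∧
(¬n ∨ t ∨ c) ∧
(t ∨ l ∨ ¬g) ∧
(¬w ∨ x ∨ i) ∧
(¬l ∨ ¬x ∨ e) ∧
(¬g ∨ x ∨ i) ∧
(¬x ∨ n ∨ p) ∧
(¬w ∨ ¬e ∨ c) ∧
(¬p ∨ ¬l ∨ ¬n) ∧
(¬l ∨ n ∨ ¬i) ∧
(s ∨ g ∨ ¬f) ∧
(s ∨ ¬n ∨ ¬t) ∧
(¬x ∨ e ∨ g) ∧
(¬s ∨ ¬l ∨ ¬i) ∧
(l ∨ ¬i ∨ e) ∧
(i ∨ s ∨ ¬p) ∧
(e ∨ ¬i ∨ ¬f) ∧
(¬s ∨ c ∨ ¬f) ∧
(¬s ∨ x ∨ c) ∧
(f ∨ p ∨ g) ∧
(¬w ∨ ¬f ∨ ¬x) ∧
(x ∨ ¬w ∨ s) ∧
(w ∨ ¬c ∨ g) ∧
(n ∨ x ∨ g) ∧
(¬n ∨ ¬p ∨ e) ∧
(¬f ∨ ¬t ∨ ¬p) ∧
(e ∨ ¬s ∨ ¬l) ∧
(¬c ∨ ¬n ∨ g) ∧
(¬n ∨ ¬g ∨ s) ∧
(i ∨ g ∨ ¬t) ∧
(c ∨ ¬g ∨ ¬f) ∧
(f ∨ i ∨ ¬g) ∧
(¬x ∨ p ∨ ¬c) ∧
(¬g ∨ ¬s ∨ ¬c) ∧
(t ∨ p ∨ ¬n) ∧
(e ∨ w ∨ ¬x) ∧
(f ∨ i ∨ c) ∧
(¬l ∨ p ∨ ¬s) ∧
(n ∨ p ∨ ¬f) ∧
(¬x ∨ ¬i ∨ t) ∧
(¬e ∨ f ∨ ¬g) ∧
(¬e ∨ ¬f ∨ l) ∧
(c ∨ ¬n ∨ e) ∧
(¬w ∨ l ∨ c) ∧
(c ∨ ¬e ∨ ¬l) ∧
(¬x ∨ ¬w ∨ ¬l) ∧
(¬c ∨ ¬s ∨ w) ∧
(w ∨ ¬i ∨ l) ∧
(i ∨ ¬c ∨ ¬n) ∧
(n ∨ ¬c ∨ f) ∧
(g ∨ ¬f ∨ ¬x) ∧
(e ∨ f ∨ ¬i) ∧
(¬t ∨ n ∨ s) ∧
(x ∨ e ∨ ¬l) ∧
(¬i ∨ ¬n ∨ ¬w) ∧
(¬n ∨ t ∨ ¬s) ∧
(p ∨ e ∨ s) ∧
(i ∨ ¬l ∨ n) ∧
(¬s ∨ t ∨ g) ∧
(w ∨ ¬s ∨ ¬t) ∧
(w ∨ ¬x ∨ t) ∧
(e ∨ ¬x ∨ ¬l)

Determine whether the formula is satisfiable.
No

No, the formula is not satisfiable.

No assignment of truth values to the variables can make all 72 clauses true simultaneously.

The formula is UNSAT (unsatisfiable).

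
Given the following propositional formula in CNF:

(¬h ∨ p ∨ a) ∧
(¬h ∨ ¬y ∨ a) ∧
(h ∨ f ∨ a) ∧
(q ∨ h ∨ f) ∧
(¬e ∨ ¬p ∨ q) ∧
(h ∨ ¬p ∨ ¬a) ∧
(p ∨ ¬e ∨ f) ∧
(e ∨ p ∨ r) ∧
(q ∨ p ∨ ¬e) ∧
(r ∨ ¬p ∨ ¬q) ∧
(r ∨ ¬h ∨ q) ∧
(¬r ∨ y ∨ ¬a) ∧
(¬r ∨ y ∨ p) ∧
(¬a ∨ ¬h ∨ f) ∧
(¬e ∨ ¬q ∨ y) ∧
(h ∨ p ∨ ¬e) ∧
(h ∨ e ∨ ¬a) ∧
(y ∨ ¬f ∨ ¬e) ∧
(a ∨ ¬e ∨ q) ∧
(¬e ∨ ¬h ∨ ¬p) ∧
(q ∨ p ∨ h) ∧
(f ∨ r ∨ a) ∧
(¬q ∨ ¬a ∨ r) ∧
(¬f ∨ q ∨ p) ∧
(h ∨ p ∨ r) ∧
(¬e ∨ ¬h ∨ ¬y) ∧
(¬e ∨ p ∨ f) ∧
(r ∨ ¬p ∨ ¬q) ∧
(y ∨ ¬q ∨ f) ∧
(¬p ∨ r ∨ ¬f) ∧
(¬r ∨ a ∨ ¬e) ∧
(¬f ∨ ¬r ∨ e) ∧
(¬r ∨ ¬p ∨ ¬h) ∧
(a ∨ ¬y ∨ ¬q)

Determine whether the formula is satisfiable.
No

No, the formula is not satisfiable.

No assignment of truth values to the variables can make all 34 clauses true simultaneously.

The formula is UNSAT (unsatisfiable).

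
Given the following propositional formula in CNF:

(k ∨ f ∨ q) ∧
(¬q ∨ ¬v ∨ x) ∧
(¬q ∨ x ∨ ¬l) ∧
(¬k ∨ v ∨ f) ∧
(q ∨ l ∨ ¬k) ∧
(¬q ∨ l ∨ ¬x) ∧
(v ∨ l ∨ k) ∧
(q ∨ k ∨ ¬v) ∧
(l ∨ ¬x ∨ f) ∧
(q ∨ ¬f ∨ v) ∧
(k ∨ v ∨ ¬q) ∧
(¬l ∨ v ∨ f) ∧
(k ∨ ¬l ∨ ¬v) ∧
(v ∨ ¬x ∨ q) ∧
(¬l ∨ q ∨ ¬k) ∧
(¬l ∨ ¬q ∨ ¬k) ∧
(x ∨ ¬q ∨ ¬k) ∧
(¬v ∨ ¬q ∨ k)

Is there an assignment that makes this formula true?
No

No, the formula is not satisfiable.

No assignment of truth values to the variables can make all 18 clauses true simultaneously.

The formula is UNSAT (unsatisfiable).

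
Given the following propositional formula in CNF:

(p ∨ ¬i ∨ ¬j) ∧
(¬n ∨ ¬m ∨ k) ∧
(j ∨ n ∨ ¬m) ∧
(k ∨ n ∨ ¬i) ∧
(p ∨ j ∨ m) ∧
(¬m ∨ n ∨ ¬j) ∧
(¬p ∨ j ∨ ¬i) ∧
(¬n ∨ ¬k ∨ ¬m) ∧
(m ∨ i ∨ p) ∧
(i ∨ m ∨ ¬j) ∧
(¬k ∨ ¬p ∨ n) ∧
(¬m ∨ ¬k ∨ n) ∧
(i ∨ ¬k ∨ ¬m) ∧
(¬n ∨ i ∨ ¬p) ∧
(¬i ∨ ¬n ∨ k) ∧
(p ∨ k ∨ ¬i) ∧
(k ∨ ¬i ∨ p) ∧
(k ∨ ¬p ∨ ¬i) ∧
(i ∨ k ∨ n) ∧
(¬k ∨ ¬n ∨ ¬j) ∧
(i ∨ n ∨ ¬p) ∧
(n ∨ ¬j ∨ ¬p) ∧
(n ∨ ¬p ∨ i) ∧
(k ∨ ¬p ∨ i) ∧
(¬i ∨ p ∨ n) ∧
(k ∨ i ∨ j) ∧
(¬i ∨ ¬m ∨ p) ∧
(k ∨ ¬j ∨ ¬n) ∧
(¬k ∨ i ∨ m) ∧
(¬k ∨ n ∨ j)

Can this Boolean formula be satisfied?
No

No, the formula is not satisfiable.

No assignment of truth values to the variables can make all 30 clauses true simultaneously.

The formula is UNSAT (unsatisfiable).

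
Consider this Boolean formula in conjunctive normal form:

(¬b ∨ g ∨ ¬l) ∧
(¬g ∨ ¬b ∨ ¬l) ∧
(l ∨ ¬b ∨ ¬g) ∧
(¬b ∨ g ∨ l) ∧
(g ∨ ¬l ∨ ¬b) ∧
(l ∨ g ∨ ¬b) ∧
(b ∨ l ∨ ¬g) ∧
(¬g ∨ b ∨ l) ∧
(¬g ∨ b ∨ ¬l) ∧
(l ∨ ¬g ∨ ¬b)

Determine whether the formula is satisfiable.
Yes

Yes, the formula is satisfiable.

One satisfying assignment is: b=False, g=False, l=False

Verification: With this assignment, all 10 clauses evaluate to true.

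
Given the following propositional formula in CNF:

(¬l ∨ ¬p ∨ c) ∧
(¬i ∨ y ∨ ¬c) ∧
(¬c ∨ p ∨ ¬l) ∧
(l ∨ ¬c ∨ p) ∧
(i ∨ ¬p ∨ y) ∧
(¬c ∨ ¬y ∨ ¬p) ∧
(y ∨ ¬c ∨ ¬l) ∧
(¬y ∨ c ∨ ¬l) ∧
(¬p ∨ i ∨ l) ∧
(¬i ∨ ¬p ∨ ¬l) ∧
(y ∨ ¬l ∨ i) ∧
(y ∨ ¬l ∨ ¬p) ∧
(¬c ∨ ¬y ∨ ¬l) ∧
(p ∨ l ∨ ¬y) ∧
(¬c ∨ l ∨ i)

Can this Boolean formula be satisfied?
Yes

Yes, the formula is satisfiable.

One satisfying assignment is: c=False, p=False, i=False, l=False, y=False

Verification: With this assignment, all 15 clauses evaluate to true.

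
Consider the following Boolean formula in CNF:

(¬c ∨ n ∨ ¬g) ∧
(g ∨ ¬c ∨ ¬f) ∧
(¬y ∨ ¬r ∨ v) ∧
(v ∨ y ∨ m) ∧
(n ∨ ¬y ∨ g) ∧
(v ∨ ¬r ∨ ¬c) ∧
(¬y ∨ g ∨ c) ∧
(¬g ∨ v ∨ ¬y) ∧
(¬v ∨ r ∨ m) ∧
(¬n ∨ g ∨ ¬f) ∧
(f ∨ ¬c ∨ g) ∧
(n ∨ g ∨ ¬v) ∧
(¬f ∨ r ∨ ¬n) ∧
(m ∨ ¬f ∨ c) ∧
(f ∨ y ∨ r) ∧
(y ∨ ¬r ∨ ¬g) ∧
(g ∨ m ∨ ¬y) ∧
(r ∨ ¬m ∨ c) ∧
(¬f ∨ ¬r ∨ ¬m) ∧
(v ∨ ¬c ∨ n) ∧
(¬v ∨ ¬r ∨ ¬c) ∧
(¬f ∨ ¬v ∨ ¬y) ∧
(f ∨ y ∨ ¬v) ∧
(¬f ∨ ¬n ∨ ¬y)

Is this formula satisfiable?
Yes

Yes, the formula is satisfiable.

One satisfying assignment is: f=False, c=False, m=True, y=False, r=True, n=False, g=False, v=False

Verification: With this assignment, all 24 clauses evaluate to true.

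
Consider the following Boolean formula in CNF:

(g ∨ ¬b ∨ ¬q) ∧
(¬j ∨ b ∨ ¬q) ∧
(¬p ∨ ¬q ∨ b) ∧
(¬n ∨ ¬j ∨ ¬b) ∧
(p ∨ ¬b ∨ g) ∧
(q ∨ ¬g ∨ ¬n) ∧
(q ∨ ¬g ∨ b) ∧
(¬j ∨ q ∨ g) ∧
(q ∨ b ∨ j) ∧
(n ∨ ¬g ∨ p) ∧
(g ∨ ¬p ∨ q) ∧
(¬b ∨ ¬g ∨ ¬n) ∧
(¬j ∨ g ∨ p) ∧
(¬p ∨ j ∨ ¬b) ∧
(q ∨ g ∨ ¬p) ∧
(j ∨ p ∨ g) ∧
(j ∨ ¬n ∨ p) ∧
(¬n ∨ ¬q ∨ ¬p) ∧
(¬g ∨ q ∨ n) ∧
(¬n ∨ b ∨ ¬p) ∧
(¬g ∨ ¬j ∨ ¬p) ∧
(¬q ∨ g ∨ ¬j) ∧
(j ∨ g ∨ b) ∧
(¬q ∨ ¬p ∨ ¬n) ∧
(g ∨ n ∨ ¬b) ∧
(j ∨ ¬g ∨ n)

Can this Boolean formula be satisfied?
No

No, the formula is not satisfiable.

No assignment of truth values to the variables can make all 26 clauses true simultaneously.

The formula is UNSAT (unsatisfiable).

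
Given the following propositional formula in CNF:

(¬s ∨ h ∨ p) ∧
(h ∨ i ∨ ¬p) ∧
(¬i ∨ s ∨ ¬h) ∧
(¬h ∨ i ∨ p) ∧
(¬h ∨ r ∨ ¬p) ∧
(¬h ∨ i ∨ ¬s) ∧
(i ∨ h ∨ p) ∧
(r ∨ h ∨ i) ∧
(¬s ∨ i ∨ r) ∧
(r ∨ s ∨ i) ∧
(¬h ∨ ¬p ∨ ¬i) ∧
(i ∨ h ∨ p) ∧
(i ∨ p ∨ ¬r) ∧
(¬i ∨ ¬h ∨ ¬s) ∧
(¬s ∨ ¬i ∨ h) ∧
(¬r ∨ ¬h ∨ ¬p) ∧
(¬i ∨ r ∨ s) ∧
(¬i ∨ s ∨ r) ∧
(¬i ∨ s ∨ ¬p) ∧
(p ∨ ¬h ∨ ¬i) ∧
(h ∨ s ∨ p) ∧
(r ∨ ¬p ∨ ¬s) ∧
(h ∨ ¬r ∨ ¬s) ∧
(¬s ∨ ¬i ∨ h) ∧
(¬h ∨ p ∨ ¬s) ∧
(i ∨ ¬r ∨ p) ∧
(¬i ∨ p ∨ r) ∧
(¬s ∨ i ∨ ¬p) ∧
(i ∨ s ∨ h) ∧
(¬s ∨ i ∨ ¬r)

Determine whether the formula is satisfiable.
No

No, the formula is not satisfiable.

No assignment of truth values to the variables can make all 30 clauses true simultaneously.

The formula is UNSAT (unsatisfiable).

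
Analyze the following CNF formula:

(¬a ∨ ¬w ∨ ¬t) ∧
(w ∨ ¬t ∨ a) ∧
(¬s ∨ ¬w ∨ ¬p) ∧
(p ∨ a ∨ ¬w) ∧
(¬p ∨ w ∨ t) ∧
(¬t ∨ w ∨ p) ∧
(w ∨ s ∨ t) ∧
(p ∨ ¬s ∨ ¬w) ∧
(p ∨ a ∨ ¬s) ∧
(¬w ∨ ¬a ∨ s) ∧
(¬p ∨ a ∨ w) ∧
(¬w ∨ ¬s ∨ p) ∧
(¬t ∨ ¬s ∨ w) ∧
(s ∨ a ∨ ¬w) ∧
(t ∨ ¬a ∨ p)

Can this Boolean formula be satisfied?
Yes

Yes, the formula is satisfiable.

One satisfying assignment is: s=False, p=True, a=True, w=False, t=True

Verification: With this assignment, all 15 clauses evaluate to true.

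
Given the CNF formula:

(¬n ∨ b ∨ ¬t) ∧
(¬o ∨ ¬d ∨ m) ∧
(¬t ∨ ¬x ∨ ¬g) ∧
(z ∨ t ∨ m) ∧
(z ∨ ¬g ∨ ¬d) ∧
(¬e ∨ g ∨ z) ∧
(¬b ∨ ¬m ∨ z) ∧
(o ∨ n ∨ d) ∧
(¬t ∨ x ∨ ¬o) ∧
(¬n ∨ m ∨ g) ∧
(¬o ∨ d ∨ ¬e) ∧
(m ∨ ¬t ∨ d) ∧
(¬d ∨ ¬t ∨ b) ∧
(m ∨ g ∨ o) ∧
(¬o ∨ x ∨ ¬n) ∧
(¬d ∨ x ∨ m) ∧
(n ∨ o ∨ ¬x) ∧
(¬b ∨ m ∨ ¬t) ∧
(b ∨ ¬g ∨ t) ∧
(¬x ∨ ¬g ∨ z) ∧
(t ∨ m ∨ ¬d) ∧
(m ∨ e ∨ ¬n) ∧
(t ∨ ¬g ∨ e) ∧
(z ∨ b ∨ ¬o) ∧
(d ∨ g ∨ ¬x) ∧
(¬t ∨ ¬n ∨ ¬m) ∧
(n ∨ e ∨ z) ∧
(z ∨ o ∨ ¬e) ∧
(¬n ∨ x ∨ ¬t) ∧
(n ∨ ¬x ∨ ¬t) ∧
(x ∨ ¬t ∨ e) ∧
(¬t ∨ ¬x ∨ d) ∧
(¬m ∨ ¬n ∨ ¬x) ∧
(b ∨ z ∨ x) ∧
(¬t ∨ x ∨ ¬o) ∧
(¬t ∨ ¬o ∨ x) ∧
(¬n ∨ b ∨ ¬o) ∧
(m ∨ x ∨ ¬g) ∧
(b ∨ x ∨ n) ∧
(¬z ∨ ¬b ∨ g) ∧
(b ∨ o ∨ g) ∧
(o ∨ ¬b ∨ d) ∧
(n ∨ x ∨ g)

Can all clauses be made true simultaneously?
Yes

Yes, the formula is satisfiable.

One satisfying assignment is: x=False, t=False, n=False, b=True, m=True, d=True, e=True, g=True, o=True, z=True

Verification: With this assignment, all 43 clauses evaluate to true.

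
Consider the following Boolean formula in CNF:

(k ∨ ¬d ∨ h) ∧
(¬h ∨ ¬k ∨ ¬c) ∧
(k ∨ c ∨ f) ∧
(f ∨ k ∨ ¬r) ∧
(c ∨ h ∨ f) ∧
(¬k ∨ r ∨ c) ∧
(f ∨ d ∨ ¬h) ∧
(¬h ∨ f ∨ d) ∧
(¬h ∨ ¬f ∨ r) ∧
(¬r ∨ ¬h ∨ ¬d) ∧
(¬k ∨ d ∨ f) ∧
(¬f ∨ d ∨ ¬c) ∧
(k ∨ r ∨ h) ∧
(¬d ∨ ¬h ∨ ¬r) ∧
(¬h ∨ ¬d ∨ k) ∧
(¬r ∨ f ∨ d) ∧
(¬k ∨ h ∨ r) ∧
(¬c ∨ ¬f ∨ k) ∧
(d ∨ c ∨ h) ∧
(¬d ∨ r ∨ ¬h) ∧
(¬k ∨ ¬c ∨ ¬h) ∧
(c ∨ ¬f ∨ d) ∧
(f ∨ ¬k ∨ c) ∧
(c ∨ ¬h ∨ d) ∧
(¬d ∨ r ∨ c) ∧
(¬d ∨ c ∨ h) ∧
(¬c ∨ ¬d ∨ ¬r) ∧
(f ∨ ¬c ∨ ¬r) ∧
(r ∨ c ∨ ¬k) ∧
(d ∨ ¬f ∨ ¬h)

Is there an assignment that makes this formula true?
No

No, the formula is not satisfiable.

No assignment of truth values to the variables can make all 30 clauses true simultaneously.

The formula is UNSAT (unsatisfiable).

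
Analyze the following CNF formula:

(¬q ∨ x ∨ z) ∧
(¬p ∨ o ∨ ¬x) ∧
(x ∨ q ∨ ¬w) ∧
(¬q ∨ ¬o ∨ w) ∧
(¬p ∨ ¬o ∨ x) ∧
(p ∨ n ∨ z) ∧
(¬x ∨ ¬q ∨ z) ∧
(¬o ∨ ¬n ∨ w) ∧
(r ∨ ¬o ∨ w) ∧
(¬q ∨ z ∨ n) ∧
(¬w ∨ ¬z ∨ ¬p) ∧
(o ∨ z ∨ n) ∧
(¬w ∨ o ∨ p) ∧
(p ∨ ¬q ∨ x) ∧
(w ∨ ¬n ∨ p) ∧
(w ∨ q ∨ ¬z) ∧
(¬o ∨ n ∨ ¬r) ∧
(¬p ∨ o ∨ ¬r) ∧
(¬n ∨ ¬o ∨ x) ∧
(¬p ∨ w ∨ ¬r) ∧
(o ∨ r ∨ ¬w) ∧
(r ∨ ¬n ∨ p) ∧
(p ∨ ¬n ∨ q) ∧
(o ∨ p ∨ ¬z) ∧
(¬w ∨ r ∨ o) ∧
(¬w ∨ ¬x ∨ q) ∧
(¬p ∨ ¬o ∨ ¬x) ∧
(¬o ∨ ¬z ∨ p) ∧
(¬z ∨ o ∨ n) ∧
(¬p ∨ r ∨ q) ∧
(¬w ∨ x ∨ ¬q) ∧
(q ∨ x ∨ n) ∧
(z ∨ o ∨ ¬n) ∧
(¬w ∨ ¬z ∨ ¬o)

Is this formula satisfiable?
Yes

Yes, the formula is satisfiable.

One satisfying assignment is: x=False, q=True, o=False, r=False, p=True, z=True, n=True, w=False

Verification: With this assignment, all 34 clauses evaluate to true.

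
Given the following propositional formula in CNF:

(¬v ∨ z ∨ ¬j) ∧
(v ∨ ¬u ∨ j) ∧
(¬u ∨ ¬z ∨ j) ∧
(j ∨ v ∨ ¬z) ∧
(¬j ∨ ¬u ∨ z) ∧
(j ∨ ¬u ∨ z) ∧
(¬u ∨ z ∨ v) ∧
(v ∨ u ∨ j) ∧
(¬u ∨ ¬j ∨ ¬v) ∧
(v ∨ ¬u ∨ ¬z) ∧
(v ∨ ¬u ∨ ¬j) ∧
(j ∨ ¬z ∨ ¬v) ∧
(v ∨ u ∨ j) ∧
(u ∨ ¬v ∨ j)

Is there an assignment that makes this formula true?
Yes

Yes, the formula is satisfiable.

One satisfying assignment is: u=False, j=True, v=False, z=False

Verification: With this assignment, all 14 clauses evaluate to true.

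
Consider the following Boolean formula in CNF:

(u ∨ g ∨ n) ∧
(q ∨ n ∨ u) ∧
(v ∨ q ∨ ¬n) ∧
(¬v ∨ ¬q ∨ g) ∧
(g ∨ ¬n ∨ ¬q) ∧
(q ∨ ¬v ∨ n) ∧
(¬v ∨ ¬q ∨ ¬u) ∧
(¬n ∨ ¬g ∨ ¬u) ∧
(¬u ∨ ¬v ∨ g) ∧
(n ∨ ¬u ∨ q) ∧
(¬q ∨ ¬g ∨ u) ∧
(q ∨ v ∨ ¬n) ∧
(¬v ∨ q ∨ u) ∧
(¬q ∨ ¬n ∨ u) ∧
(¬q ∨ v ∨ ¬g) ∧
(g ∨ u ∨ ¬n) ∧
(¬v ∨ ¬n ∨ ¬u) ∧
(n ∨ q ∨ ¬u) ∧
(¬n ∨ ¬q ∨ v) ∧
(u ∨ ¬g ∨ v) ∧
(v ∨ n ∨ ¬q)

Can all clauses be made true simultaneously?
No

No, the formula is not satisfiable.

No assignment of truth values to the variables can make all 21 clauses true simultaneously.

The formula is UNSAT (unsatisfiable).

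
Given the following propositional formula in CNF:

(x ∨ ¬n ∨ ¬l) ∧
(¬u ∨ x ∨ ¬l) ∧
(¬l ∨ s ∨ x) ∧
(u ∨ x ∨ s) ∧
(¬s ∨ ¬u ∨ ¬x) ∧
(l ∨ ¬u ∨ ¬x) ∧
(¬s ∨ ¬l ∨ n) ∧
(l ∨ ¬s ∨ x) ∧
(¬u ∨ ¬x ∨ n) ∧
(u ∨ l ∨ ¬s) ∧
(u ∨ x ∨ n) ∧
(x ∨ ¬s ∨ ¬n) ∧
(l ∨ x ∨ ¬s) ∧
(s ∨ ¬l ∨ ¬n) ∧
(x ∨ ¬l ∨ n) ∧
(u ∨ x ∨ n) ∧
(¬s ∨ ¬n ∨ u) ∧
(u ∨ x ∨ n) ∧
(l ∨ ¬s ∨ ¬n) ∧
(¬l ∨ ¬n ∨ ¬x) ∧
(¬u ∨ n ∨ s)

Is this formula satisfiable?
Yes

Yes, the formula is satisfiable.

One satisfying assignment is: l=False, s=False, x=True, u=False, n=False

Verification: With this assignment, all 21 clauses evaluate to true.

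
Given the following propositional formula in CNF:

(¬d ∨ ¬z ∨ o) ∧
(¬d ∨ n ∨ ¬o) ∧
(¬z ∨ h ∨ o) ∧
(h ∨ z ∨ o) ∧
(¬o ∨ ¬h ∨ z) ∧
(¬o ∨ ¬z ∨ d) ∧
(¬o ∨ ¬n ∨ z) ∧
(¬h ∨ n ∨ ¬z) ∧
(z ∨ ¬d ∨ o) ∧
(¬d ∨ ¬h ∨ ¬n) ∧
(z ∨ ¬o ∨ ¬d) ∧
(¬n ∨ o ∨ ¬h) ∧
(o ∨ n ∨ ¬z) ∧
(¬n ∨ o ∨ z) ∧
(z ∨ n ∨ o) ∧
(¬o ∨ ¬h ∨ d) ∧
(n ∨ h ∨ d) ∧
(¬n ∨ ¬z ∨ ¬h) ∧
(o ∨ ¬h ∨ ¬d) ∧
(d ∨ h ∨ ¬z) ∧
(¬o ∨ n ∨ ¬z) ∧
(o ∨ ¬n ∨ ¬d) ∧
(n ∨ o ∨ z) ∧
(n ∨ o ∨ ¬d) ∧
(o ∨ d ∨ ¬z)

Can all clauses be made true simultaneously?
Yes

Yes, the formula is satisfiable.

One satisfying assignment is: o=True, z=True, n=True, h=False, d=True

Verification: With this assignment, all 25 clauses evaluate to true.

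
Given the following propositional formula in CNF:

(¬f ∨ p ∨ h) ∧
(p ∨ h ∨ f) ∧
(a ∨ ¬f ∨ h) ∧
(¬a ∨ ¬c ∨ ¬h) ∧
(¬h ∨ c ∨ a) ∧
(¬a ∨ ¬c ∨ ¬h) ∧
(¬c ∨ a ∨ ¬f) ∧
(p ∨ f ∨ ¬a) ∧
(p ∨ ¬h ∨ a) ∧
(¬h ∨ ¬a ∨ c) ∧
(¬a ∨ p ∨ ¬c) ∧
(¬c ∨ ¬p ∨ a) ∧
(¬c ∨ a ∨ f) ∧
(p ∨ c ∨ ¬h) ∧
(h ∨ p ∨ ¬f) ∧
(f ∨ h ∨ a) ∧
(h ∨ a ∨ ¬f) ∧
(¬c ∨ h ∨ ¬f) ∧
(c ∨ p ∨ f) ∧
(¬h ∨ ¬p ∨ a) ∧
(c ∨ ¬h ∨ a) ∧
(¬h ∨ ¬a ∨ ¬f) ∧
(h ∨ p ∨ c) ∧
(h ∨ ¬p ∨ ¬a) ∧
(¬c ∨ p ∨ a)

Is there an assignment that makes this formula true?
No

No, the formula is not satisfiable.

No assignment of truth values to the variables can make all 25 clauses true simultaneously.

The formula is UNSAT (unsatisfiable).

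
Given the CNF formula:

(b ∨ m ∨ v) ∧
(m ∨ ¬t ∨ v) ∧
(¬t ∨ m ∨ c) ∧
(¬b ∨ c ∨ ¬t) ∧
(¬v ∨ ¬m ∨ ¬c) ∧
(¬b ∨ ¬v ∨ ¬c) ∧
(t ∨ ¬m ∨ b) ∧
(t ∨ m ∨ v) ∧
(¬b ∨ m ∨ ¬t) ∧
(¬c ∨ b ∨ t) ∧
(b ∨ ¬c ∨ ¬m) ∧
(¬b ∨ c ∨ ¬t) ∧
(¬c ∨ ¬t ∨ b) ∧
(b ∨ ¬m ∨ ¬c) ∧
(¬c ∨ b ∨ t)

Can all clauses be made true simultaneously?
Yes

Yes, the formula is satisfiable.

One satisfying assignment is: m=True, c=False, b=True, v=False, t=False

Verification: With this assignment, all 15 clauses evaluate to true.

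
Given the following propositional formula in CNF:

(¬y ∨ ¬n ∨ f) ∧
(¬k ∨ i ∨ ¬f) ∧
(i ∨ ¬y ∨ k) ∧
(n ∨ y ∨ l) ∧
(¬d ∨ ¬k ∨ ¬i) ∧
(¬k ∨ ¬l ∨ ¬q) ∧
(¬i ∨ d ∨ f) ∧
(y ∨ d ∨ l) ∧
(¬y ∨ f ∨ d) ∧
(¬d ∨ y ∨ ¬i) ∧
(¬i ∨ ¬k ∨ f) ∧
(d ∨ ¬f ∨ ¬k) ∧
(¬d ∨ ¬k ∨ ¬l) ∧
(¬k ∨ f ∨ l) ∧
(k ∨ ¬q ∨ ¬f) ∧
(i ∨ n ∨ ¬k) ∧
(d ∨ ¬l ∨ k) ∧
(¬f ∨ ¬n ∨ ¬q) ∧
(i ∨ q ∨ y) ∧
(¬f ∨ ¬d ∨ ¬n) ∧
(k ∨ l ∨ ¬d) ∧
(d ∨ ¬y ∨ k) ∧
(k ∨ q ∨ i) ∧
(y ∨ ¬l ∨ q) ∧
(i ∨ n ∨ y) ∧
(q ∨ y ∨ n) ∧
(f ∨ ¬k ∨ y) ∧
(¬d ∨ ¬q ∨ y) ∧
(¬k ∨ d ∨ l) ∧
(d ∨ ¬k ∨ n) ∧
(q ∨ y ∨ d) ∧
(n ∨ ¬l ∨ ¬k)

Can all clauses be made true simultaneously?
Yes

Yes, the formula is satisfiable.

One satisfying assignment is: l=True, d=True, n=False, q=False, k=False, y=True, f=False, i=True

Verification: With this assignment, all 32 clauses evaluate to true.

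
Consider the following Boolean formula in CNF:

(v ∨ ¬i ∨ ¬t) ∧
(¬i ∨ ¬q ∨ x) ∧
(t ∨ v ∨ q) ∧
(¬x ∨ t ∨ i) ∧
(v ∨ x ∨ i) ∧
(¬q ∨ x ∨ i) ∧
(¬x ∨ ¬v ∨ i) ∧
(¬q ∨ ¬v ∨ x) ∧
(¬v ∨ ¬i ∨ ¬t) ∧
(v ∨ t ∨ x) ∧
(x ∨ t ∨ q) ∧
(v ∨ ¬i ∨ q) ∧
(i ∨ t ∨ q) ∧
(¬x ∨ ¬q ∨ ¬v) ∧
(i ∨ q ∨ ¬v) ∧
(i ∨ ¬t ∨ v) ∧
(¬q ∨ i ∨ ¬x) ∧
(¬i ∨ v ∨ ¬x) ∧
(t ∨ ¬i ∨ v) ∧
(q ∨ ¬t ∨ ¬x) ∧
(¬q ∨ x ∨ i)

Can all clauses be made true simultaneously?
Yes

Yes, the formula is satisfiable.

One satisfying assignment is: q=False, v=True, x=True, i=True, t=False

Verification: With this assignment, all 21 clauses evaluate to true.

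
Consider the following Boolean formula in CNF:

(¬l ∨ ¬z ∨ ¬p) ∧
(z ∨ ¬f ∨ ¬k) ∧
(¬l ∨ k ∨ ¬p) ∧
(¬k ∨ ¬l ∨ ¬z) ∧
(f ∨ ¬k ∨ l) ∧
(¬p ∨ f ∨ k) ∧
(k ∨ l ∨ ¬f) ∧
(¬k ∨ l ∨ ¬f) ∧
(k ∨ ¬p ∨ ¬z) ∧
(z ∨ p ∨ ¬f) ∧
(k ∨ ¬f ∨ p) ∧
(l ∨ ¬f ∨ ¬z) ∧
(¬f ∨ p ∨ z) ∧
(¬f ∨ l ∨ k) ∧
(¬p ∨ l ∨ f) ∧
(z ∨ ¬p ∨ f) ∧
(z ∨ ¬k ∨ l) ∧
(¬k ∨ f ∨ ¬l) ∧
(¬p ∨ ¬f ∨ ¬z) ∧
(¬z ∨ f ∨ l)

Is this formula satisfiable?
Yes

Yes, the formula is satisfiable.

One satisfying assignment is: p=False, k=False, l=False, f=False, z=False

Verification: With this assignment, all 20 clauses evaluate to true.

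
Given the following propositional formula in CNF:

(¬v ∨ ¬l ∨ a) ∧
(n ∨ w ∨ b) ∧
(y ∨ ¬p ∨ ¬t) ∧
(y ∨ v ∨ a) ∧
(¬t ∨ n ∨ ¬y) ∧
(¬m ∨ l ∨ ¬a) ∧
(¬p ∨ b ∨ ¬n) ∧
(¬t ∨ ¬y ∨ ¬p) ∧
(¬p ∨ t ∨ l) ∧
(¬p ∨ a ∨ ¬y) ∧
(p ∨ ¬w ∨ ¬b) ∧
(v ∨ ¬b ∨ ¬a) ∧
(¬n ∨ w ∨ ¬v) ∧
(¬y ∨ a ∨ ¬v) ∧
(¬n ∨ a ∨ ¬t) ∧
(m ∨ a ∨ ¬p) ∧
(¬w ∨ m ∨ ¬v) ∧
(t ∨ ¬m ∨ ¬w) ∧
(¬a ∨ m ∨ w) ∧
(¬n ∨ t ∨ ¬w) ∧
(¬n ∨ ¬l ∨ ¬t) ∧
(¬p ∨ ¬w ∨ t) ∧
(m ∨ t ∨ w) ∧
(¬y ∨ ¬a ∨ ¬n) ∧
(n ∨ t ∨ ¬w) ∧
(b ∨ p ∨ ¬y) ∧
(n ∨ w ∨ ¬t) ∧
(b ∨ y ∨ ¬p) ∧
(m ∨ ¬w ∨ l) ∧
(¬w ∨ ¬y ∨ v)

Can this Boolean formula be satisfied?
Yes

Yes, the formula is satisfiable.

One satisfying assignment is: b=False, n=False, m=False, w=True, a=True, v=False, l=True, p=False, y=False, t=True

Verification: With this assignment, all 30 clauses evaluate to true.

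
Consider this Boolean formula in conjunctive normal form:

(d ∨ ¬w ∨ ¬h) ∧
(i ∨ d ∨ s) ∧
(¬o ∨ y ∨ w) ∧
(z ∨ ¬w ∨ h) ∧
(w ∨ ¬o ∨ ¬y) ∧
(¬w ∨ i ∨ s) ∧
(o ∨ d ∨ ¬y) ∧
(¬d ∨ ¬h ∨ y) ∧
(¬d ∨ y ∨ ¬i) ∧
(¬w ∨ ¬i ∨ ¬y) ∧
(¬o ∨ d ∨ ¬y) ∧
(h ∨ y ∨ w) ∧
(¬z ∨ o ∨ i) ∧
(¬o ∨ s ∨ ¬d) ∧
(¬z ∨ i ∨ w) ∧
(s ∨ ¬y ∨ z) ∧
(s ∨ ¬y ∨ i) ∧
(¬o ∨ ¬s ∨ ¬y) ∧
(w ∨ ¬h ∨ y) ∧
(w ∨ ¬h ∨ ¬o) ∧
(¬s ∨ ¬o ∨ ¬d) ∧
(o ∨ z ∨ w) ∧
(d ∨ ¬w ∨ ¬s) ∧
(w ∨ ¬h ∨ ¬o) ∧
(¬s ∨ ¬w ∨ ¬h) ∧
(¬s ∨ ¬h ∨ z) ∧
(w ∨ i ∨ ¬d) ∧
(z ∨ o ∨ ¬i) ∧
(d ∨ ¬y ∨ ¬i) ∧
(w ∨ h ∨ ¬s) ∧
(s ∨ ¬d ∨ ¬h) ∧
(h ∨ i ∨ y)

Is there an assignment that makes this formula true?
Yes

Yes, the formula is satisfiable.

One satisfying assignment is: s=False, y=True, i=True, d=True, z=True, o=False, h=False, w=False

Verification: With this assignment, all 32 clauses evaluate to true.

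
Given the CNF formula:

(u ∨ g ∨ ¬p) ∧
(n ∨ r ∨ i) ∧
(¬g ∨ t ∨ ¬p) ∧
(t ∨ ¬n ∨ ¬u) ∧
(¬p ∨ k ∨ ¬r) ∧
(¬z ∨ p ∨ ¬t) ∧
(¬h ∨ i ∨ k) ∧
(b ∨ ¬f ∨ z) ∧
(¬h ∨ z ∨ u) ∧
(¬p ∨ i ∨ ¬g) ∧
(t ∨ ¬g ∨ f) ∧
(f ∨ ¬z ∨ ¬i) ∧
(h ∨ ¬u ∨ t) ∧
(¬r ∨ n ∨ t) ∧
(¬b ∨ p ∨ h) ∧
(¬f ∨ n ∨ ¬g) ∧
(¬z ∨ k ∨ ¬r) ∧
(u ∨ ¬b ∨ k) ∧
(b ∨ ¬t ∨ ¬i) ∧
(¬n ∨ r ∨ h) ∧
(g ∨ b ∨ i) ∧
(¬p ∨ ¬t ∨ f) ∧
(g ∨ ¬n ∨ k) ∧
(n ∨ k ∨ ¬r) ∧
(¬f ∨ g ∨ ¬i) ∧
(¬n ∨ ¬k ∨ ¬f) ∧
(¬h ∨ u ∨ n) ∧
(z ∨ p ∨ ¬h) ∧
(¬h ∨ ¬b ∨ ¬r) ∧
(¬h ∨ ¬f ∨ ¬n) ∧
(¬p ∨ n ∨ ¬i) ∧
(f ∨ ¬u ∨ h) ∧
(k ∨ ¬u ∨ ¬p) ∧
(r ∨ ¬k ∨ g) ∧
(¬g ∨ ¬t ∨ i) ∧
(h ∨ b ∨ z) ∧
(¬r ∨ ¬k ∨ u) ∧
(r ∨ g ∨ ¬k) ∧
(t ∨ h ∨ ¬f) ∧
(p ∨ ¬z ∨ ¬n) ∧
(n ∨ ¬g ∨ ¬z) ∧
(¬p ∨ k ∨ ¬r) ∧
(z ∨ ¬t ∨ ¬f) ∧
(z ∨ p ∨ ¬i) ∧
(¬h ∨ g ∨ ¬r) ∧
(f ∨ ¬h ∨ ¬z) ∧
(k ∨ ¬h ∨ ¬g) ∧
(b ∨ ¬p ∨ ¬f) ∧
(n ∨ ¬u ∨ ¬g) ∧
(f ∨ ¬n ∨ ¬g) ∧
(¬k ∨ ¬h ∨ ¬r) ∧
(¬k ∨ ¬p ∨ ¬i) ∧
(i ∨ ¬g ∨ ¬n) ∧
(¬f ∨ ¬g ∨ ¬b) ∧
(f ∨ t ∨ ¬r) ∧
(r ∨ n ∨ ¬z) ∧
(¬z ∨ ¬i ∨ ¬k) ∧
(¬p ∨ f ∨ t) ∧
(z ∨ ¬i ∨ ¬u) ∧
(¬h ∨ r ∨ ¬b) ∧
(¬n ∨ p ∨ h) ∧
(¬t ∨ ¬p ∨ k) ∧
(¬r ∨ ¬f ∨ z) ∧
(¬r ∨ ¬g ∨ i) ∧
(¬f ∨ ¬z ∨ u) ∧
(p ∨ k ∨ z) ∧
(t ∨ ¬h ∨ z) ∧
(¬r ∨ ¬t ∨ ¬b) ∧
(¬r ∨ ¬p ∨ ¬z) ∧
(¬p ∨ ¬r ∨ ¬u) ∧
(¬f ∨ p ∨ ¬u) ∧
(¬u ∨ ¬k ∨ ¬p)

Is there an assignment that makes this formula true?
No

No, the formula is not satisfiable.

No assignment of truth values to the variables can make all 72 clauses true simultaneously.

The formula is UNSAT (unsatisfiable).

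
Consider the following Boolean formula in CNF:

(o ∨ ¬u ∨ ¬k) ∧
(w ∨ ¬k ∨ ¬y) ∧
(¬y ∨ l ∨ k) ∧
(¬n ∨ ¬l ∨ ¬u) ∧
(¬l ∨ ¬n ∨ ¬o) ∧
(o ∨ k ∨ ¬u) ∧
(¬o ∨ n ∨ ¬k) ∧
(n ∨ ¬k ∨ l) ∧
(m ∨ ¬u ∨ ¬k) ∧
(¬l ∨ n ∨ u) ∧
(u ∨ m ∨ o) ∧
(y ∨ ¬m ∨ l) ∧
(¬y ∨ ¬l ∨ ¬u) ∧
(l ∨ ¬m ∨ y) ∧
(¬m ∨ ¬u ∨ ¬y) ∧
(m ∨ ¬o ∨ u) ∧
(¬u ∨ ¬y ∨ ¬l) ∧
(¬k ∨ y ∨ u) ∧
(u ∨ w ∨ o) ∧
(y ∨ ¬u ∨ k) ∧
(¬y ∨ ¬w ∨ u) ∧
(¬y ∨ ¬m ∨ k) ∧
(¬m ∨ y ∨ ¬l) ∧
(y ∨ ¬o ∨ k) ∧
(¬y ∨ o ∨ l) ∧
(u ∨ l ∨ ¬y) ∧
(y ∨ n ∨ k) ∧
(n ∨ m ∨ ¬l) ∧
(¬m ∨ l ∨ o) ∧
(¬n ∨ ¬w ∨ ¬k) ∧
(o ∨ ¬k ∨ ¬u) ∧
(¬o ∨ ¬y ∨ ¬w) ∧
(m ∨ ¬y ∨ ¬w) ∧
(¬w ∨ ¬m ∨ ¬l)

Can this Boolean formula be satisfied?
No

No, the formula is not satisfiable.

No assignment of truth values to the variables can make all 34 clauses true simultaneously.

The formula is UNSAT (unsatisfiable).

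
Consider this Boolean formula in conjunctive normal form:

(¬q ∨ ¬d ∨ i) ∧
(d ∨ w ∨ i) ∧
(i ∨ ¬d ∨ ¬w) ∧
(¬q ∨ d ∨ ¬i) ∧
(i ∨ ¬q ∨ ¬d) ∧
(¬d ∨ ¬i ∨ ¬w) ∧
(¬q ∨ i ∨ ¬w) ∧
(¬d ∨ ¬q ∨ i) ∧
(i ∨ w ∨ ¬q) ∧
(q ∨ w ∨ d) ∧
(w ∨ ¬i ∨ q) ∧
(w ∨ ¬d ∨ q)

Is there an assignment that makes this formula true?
Yes

Yes, the formula is satisfiable.

One satisfying assignment is: d=True, w=False, i=True, q=True

Verification: With this assignment, all 12 clauses evaluate to true.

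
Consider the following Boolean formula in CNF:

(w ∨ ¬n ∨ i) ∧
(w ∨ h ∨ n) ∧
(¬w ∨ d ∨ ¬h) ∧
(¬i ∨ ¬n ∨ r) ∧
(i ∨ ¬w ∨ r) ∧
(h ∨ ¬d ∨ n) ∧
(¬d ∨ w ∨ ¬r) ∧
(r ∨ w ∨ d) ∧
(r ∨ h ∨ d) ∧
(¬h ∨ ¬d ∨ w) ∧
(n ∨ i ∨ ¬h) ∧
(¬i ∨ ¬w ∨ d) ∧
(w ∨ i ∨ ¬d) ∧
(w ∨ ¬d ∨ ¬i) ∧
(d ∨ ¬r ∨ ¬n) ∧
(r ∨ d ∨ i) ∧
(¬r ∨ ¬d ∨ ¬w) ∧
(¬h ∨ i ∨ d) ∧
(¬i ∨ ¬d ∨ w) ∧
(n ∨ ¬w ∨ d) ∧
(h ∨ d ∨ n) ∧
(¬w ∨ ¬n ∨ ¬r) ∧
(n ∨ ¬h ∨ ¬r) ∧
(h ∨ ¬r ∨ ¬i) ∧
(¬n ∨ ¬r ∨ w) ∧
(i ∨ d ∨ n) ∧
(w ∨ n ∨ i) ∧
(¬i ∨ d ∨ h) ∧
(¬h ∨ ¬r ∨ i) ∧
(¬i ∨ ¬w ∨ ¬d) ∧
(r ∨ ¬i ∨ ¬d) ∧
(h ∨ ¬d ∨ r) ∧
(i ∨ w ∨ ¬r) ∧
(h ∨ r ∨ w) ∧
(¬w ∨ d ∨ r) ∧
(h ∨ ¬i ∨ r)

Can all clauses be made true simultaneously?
No

No, the formula is not satisfiable.

No assignment of truth values to the variables can make all 36 clauses true simultaneously.

The formula is UNSAT (unsatisfiable).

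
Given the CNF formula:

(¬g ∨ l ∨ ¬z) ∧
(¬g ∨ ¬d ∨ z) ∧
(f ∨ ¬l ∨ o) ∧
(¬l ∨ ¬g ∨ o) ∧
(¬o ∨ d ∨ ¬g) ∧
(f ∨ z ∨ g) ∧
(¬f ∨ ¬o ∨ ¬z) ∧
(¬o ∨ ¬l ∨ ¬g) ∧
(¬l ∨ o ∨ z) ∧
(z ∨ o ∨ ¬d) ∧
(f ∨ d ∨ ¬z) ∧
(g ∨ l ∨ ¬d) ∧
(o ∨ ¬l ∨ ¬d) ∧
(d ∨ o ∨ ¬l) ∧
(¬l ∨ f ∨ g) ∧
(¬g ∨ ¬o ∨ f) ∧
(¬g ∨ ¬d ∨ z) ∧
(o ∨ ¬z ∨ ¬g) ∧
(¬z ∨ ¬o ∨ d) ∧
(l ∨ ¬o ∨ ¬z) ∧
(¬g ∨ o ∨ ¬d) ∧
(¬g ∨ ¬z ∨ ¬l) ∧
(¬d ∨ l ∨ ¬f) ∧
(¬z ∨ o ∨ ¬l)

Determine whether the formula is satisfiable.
Yes

Yes, the formula is satisfiable.

One satisfying assignment is: l=False, d=False, g=True, z=False, o=False, f=False

Verification: With this assignment, all 24 clauses evaluate to true.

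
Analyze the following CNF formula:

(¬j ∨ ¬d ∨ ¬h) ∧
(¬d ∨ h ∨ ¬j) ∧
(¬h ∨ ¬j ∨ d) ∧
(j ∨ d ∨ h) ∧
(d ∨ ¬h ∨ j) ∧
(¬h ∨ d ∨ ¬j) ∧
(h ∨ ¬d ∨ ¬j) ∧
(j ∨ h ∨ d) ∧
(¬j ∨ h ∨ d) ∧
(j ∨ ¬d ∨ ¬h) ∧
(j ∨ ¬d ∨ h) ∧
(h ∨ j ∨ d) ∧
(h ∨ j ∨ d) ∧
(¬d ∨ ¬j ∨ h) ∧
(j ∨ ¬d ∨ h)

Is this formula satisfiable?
No

No, the formula is not satisfiable.

No assignment of truth values to the variables can make all 15 clauses true simultaneously.

The formula is UNSAT (unsatisfiable).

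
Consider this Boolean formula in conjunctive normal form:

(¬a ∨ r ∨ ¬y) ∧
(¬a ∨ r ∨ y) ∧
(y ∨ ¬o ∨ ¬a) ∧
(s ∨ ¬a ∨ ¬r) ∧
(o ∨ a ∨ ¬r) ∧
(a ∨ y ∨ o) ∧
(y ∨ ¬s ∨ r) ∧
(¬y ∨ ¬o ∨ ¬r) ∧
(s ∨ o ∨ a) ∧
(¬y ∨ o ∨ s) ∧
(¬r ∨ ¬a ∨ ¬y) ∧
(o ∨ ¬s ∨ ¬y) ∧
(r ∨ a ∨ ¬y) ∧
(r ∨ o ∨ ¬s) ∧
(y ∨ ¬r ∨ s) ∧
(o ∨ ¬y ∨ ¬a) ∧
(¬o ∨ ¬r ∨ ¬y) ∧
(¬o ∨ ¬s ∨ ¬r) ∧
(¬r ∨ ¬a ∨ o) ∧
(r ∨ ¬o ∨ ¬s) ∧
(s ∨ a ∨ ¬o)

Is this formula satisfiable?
No

No, the formula is not satisfiable.

No assignment of truth values to the variables can make all 21 clauses true simultaneously.

The formula is UNSAT (unsatisfiable).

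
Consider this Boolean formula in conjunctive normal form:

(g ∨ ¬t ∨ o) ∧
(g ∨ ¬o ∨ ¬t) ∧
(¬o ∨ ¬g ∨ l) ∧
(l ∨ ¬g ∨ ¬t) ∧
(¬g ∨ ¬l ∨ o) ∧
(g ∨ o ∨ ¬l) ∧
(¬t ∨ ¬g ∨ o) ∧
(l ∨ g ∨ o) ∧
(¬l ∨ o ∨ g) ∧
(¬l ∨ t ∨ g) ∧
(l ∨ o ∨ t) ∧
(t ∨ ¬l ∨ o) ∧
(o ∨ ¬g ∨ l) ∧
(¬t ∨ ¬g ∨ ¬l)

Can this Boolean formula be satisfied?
Yes

Yes, the formula is satisfiable.

One satisfying assignment is: g=False, t=False, o=True, l=False

Verification: With this assignment, all 14 clauses evaluate to true.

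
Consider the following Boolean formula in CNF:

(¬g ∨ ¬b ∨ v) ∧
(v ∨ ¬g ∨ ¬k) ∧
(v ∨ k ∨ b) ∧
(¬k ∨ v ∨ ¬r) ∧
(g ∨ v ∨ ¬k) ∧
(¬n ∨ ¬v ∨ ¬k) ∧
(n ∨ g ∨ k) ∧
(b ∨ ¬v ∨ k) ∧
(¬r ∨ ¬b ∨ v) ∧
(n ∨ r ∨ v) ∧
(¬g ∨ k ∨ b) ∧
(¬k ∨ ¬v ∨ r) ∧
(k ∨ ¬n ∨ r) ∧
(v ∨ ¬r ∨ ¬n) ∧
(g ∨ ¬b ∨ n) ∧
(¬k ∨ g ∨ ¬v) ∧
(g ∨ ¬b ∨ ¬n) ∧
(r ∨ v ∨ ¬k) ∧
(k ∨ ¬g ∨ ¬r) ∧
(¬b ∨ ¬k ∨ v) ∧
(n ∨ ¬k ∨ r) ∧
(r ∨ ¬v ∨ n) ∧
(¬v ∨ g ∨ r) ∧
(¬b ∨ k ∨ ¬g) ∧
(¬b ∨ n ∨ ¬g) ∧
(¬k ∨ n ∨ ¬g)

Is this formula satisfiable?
No

No, the formula is not satisfiable.

No assignment of truth values to the variables can make all 26 clauses true simultaneously.

The formula is UNSAT (unsatisfiable).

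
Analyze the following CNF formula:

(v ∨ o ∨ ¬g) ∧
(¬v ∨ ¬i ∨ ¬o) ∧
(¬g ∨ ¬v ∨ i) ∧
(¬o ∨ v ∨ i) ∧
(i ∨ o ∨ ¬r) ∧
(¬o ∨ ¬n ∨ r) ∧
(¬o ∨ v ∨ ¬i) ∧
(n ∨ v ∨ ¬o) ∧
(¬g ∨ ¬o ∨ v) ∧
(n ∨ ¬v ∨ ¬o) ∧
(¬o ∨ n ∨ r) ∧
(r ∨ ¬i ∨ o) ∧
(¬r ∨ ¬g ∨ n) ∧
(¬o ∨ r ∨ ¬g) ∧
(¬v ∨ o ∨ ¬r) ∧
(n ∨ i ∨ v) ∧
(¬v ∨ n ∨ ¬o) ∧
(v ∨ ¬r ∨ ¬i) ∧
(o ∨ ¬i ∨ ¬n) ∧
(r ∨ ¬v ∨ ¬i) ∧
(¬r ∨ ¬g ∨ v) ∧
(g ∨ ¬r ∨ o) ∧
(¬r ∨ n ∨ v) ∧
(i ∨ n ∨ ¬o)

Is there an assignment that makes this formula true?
Yes

Yes, the formula is satisfiable.

One satisfying assignment is: r=False, i=False, n=False, o=False, g=False, v=True

Verification: With this assignment, all 24 clauses evaluate to true.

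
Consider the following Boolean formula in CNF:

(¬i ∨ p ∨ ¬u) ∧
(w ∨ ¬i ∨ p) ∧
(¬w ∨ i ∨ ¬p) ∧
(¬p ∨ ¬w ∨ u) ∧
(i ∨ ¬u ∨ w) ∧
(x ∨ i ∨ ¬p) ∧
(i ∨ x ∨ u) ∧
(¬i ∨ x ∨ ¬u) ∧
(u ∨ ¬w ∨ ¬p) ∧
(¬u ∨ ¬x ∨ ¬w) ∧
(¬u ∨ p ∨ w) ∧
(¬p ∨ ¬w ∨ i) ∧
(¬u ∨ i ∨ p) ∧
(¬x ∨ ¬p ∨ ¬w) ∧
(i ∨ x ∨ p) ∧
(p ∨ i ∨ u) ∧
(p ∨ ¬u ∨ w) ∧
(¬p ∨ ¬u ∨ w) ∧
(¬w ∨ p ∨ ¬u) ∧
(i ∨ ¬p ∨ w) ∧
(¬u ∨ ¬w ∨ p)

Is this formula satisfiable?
Yes

Yes, the formula is satisfiable.

One satisfying assignment is: p=True, u=False, x=False, w=False, i=True

Verification: With this assignment, all 21 clauses evaluate to true.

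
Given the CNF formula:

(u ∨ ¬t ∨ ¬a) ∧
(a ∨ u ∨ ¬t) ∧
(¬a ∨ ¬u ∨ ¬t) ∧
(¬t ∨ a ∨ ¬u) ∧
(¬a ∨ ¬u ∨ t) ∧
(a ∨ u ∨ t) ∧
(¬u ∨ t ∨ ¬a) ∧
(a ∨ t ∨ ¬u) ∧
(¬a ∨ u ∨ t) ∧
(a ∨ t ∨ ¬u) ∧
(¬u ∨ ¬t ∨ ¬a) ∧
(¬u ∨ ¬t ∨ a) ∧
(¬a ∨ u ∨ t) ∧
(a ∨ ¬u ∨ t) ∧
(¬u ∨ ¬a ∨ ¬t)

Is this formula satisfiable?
No

No, the formula is not satisfiable.

No assignment of truth values to the variables can make all 15 clauses true simultaneously.

The formula is UNSAT (unsatisfiable).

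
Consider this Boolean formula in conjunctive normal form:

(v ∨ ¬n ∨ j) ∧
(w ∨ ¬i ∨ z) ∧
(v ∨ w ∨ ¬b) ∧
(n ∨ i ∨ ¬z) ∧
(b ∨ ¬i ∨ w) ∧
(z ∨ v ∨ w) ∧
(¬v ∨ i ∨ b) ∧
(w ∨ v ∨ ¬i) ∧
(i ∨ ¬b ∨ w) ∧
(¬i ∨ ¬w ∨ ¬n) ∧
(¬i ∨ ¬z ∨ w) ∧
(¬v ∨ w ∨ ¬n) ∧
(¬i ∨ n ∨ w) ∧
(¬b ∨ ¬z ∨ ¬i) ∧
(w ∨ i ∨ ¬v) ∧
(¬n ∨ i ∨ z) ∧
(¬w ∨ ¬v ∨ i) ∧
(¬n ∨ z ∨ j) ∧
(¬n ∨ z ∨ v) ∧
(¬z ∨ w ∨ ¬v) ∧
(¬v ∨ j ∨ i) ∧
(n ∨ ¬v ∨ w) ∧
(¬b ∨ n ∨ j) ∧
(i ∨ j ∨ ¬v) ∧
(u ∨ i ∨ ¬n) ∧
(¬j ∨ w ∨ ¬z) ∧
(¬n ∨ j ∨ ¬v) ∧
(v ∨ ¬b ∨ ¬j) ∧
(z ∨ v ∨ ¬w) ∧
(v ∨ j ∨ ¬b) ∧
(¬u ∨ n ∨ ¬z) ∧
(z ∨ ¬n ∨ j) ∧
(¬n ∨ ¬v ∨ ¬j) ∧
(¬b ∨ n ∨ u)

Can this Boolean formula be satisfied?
Yes

Yes, the formula is satisfiable.

One satisfying assignment is: z=True, v=False, u=False, w=True, j=False, n=False, b=False, i=True

Verification: With this assignment, all 34 clauses evaluate to true.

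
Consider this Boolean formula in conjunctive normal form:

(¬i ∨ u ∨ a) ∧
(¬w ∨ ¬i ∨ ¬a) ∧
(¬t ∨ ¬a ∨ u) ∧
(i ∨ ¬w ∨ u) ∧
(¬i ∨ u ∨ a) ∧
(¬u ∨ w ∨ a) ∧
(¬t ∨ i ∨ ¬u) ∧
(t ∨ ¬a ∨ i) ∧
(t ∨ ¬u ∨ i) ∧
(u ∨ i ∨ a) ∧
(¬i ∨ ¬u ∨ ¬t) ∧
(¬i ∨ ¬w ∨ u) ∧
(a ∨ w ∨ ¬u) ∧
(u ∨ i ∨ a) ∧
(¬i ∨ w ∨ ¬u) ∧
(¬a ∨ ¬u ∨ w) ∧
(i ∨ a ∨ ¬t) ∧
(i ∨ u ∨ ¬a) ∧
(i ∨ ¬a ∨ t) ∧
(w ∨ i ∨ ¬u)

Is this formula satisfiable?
Yes

Yes, the formula is satisfiable.

One satisfying assignment is: w=False, i=True, u=False, a=True, t=False

Verification: With this assignment, all 20 clauses evaluate to true.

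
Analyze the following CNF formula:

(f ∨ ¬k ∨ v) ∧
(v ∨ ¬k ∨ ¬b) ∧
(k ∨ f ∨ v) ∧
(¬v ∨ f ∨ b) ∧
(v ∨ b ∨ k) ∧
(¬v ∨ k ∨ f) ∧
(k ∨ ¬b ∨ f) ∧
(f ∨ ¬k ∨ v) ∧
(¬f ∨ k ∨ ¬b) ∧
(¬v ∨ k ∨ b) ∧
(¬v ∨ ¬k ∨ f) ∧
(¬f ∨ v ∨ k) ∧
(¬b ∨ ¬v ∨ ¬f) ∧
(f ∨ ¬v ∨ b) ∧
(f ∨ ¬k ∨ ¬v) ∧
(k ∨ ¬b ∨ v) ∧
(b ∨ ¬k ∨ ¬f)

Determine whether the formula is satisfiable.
No

No, the formula is not satisfiable.

No assignment of truth values to the variables can make all 17 clauses true simultaneously.

The formula is UNSAT (unsatisfiable).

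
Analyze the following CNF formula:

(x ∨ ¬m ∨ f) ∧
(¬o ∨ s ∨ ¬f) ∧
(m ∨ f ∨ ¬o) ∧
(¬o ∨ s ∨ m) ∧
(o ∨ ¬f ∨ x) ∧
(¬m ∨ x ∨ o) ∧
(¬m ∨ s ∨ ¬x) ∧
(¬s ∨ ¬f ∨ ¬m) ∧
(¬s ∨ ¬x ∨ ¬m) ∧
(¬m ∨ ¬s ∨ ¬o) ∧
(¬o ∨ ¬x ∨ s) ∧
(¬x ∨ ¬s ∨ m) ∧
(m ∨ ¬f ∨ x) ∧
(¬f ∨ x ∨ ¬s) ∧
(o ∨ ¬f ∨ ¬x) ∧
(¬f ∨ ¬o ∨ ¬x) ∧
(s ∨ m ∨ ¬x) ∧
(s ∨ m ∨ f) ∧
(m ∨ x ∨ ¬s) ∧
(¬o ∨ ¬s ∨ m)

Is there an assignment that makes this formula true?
No

No, the formula is not satisfiable.

No assignment of truth values to the variables can make all 20 clauses true simultaneously.

The formula is UNSAT (unsatisfiable).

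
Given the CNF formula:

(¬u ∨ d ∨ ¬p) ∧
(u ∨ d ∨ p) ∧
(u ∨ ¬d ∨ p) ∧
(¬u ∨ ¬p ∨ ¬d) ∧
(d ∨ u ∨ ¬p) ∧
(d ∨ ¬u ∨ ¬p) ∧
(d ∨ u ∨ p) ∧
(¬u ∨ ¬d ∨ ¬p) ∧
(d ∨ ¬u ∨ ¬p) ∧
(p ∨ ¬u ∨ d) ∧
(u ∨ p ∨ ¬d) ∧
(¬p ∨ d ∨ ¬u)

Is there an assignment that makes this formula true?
Yes

Yes, the formula is satisfiable.

One satisfying assignment is: p=True, u=False, d=True

Verification: With this assignment, all 12 clauses evaluate to true.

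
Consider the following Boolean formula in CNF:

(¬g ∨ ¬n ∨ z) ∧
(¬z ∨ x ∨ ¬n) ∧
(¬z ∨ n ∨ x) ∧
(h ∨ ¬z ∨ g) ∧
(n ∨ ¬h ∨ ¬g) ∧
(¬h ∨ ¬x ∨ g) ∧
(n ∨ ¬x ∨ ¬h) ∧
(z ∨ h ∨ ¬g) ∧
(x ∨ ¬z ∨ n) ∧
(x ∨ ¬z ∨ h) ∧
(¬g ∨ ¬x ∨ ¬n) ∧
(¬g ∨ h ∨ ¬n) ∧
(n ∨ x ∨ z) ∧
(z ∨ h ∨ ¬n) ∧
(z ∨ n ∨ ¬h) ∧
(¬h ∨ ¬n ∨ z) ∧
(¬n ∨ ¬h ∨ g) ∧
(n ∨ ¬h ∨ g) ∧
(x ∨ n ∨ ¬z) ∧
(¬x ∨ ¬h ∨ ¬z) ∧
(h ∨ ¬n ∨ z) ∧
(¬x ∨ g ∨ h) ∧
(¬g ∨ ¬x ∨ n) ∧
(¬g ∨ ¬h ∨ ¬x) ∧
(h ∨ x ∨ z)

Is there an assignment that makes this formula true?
No

No, the formula is not satisfiable.

No assignment of truth values to the variables can make all 25 clauses true simultaneously.

The formula is UNSAT (unsatisfiable).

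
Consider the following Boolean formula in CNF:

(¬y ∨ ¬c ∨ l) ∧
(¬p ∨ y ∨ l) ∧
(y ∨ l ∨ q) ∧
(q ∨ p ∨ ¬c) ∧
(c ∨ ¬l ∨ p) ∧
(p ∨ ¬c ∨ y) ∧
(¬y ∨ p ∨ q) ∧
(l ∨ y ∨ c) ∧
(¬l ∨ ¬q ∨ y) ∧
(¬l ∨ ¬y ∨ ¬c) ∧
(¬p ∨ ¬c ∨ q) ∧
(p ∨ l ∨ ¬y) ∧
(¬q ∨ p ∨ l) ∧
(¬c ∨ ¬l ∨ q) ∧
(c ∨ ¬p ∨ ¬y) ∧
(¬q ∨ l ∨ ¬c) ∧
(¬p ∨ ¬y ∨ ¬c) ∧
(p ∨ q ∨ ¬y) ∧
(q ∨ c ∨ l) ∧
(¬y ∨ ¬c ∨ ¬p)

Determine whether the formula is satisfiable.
Yes

Yes, the formula is satisfiable.

One satisfying assignment is: c=False, l=True, p=True, q=False, y=False

Verification: With this assignment, all 20 clauses evaluate to true.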